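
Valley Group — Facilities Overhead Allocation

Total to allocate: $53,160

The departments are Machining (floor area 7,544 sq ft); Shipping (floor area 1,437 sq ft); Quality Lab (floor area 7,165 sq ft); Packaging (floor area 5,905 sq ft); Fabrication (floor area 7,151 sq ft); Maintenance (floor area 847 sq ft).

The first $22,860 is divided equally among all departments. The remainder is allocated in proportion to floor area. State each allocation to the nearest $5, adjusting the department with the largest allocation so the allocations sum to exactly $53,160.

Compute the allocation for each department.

First tranche $22,860 split equally: $3,810 each.
Remainder $30,300 by floor area (total 30,049): Machining 7,607.02 → $7,605; Shipping 1,449.00 → $1,450; Quality Lab 7,224.85 → $7,225; Packaging 5,954.32 → $5,955; Fabrication 7,210.73 → $7,210; Maintenance 854.08 → $855.
Totals: Machining $3,810 + $7,605 = $11,415; Shipping $3,810 + $1,450 = $5,260; Quality Lab $3,810 + $7,225 = $11,035; Packaging $3,810 + $5,955 = $9,765; Fabrication $3,810 + $7,210 = $11,020; Maintenance $3,810 + $855 = $4,665.

Machining: $11,415; Shipping: $5,260; Quality Lab: $11,035; Packaging: $9,765; Fabrication: $11,020; Maintenance: $4,665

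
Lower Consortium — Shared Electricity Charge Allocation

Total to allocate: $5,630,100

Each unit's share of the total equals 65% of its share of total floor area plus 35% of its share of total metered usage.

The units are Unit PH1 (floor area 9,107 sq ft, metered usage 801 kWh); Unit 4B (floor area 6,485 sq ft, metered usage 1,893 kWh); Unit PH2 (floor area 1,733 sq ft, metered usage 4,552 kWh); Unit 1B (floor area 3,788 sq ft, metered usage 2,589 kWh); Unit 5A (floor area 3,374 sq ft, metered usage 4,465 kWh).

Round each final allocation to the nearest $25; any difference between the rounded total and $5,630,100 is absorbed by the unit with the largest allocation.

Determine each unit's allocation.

Unit PH1: $1,471,425 | Unit 4B: $1,230,025 | Unit PH2: $886,250 | Unit 1B: $922,875 | Unit 5A: $1,119,525

Floor area total 24,487; metered usage total 14,300.
Composite weights (65% floor area + 35% metered usage): Unit PH1 0.2613; Unit 4B 0.2185; Unit PH2 0.1574; Unit 1B 0.1639; Unit 5A 0.1988.
Proportional shares: Unit PH1 1,471,412.29; Unit 4B 1,230,033.45; Unit PH2 886,259.64; Unit 1B 922,877.24; Unit 5A 1,119,517.38.
Rounded to nearest $25: Unit PH1 $1,471,400; Unit 4B $1,230,025; Unit PH2 $886,250; Unit 1B $922,875; Unit 5A $1,119,525. Sum = $5,630,075.
Difference $5,630,100 − $5,630,075 = +$25 applied to largest allocation (Unit PH1): Unit PH1 becomes $1,471,425.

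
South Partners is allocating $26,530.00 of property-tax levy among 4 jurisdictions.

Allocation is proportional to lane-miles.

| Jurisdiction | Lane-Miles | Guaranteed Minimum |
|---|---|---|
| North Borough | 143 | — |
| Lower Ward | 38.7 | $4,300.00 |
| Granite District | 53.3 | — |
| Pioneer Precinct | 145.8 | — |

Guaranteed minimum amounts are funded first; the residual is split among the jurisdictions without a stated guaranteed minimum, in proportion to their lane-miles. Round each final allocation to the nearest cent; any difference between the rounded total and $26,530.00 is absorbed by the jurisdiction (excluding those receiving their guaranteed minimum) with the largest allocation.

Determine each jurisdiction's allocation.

Minimums first: Lower Ward $4,300.00. Residual $22,230.00.
Residual split over remaining lane-miles 342.1: North Borough 9,292.2830 → $9,292.28; Granite District 3,463.4873 → $3,463.49; Pioneer Precinct 9,474.2298 → $9,474.23.

North Borough: $9,292.28 | Lower Ward: $4,300.00 | Granite District: $3,463.49 | Pioneer Precinct: $9,474.23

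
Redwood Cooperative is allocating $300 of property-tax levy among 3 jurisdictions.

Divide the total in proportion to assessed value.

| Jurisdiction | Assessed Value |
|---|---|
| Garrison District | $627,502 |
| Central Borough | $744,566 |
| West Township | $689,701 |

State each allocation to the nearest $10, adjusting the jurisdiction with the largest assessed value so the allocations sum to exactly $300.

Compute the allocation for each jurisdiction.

Total assessed value = 627,502 + 744,566 + 689,701 = 2,061,769.
Proportional shares: Garrison District 91.31; Central Borough 108.34; West Township 100.36.
Rounded to nearest $10: Garrison District $90; Central Borough $110; West Township $100. Sum = $300.
Sum already equals the total — no adjustment.

Garrison District: $90 · Central Borough: $110 · West Township: $100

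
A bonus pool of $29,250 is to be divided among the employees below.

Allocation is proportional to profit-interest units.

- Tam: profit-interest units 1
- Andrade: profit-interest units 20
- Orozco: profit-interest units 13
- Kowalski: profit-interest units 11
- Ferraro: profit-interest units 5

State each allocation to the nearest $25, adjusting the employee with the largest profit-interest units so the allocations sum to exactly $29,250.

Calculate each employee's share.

Tam: $575 | Andrade: $11,725 | Orozco: $7,600 | Kowalski: $6,425 | Ferraro: $2,925

Profit-interest units total: 50.
Raw shares: Tam 1/50 × $29,250 = 585.00; Andrade 20/50 × $29,250 = 11,700.00; Orozco 13/50 × $29,250 = 7,605.00; Kowalski 11/50 × $29,250 = 6,435.00; Ferraro 5/50 × $29,250 = 2,925.00.
Rounded to nearest $25: Tam $575; Andrade $11,700; Orozco $7,600; Kowalski $6,425; Ferraro $2,925. Sum = $29,225.
Difference $29,250 − $29,225 = +$25 applied to largest profit-interest units (Andrade): Andrade becomes $11,725.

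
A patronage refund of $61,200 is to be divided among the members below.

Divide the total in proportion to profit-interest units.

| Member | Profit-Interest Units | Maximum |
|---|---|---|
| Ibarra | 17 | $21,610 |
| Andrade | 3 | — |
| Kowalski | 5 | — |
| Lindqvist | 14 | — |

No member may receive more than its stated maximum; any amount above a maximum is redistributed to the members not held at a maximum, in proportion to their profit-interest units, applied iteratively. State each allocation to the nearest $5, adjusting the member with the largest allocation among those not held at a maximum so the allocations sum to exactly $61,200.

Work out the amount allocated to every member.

Ibarra: $21,610 | Andrade: $5,400 | Kowalski: $9,000 | Lindqvist: $25,190

Sum of profit-interest units: 39.
Unconstrained shares: Ibarra 26,676.92; Andrade 4,707.69; Kowalski 7,846.15; Lindqvist 21,969.23.
Held at cap: Ibarra ($21,610); balance $39,590 reallocated over remaining profit-interest units 22.
Redistributed shares: Andrade 5,398.64 → $5,400; Kowalski 8,997.73 → $9,000; Lindqvist 25,193.64 → $25,195.
Rounding difference −$5 applied to Lindqvist → $25,190.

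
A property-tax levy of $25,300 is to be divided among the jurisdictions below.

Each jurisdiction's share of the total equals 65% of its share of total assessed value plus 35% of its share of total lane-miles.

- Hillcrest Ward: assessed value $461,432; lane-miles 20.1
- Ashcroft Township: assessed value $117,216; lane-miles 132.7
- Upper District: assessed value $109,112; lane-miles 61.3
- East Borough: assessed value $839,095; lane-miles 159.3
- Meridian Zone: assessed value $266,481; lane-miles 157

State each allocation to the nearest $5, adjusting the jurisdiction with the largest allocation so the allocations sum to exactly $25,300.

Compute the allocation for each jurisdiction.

Hillcrest Ward: $4,565 · Ashcroft Township: $3,290 · Upper District: $2,025 · East Borough: $10,355 · Meridian Zone: $5,065

Assessed value total 1,793,336; lane-miles total 530.4.
Composite weights (65% assessed value + 35% lane-miles): Hillcrest Ward 0.1805; Ashcroft Township 0.1301; Upper District 0.0800; East Borough 0.4093; Meridian Zone 0.2002.
Pro-rata amounts: Hillcrest Ward 4,566.93; Ashcroft Township 3,290.30; Upper District 2,023.96; East Borough 10,354.06; Meridian Zone 5,064.75.
Rounded to nearest $5: Hillcrest Ward $4,565; Ashcroft Township $3,290; Upper District $2,025; East Borough $10,355; Meridian Zone $5,065. Sum = $25,300.
No rounding difference to absorb.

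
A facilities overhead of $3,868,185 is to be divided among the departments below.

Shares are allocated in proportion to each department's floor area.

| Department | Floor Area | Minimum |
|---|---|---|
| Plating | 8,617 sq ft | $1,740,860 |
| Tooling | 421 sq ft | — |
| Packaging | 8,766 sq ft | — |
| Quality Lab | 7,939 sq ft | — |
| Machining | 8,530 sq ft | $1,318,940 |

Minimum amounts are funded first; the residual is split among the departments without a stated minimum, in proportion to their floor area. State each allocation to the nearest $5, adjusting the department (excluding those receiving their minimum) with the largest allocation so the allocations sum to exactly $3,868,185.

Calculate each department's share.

Plating: $1,740,860 · Tooling: $19,870 · Packaging: $413,775 · Quality Lab: $374,740 · Machining: $1,318,940

Guaranteed amounts: Plating $1,740,860; Machining $1,318,940. Balance $808,385.
Balance split over remaining floor area 17,126: Tooling 19,872.13 → $19,870; Packaging 413,774.55 → $413,775; Quality Lab 374,738.32 → $374,740.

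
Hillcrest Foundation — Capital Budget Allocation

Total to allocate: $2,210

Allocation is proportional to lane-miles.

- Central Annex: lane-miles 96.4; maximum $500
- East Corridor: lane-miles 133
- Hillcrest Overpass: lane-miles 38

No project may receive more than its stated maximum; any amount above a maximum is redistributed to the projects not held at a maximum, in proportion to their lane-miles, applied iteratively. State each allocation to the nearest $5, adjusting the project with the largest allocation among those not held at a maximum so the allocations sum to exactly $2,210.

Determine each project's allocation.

Central Annex: $500 | East Corridor: $1,330 | Hillcrest Overpass: $380

Combined lane-miles = 267.4.
Proportional shares (ignoring caps): Central Annex 796.72; East Corridor 1,099.21; Hillcrest Overpass 314.06.
Capped: Central Annex ($500); balance $1,710 reallocated over remaining lane-miles 171.
Shares after redistribution: East Corridor 1,330.00 → $1,330; Hillcrest Overpass 380.00 → $380.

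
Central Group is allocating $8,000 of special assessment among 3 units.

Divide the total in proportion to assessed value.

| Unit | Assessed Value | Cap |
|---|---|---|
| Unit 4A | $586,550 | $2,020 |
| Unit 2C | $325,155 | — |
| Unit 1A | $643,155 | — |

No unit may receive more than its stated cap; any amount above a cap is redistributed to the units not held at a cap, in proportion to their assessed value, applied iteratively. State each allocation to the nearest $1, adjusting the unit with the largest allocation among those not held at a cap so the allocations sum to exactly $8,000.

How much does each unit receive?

Combined assessed value = 1,554,860.
Unconstrained shares: Unit 4A 3,017.89; Unit 2C 1,672.97; Unit 1A 3,309.13.
Held at cap: Unit 4A ($2,020); remaining pool $5,980 reallocated over remaining assessed value 968,310.
Shares after redistribution: Unit 2C 2,008.06 → $2,008; Unit 1A 3,971.94 → $3,972.

Unit 4A: $2,020 · Unit 2C: $2,008 · Unit 1A: $3,972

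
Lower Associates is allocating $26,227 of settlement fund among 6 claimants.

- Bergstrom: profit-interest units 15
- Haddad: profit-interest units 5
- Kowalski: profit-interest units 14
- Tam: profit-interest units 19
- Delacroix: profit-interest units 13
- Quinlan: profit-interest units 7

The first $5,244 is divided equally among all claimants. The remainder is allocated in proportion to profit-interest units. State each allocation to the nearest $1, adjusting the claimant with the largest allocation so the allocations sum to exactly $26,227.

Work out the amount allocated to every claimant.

Bergstrom: $5,186 | Haddad: $2,311 | Kowalski: $4,898 | Tam: $6,335 | Delacroix: $4,611 | Quinlan: $2,886

Equal tier: $5,244 ÷ 6 = $874 apiece.
Remainder $20,983 by profit-interest units (total 73): Bergstrom 4,311.58 → $4,312; Haddad 1,437.19 → $1,437; Kowalski 4,024.14 → $4,024; Tam 5,461.33 → $5,461; Delacroix 3,736.70 → $3,737; Quinlan 2,012.07 → $2,012.
Totals: Bergstrom $874 + $4,312 = $5,186; Haddad $874 + $1,437 = $2,311; Kowalski $874 + $4,024 = $4,898; Tam $874 + $5,461 = $6,335; Delacroix $874 + $3,737 = $4,611; Quinlan $874 + $2,012 = $2,886.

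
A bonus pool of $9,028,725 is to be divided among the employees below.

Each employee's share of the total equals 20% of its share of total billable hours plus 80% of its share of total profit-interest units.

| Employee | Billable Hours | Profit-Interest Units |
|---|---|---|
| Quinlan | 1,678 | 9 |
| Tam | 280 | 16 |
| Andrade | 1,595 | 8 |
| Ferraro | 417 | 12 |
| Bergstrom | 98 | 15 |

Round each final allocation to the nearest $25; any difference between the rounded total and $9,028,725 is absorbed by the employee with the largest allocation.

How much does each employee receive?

Quinlan: $1,828,300; Tam: $2,050,400; Andrade: $1,671,075; Ferraro: $1,629,700; Bergstrom: $1,849,250

Totals — billable hours 4,068, profit-interest units 60.
Composite weights (20% billable hours + 80% profit-interest units): Quinlan 0.2025; Tam 0.2271; Andrade 0.1851; Ferraro 0.1805; Bergstrom 0.2048.
Raw shares: Quinlan 1,828,294.62; Tam 2,050,417.23; Andrade 1,671,068.74; Ferraro 1,629,698.18; Bergstrom 1,849,246.23.
At nearest $25: Quinlan $1,828,300; Tam $2,050,425; Andrade $1,671,075; Ferraro $1,629,700; Bergstrom $1,849,250. Sum = $9,028,750.
Difference $9,028,725 − $9,028,750 = −$25 applied to largest allocation (Tam): Tam becomes $2,050,400.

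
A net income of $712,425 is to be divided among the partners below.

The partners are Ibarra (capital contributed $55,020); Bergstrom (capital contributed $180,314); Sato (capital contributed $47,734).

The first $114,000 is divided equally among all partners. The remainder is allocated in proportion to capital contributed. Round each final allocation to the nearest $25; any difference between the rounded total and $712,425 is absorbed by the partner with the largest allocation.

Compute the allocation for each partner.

First tranche $114,000 split equally: $38,000 each.
Remainder $598,425 by capital contributed (total 283,068): Ibarra 116,316.02 → $116,325; Bergstrom 381,196.06 → $381,200; Sato 100,912.92 → $100,925.
Rounding difference −$25 on remainder applied to Bergstrom.
Totals: Ibarra $38,000 + $116,325 = $154,325; Bergstrom $38,000 + $381,175 = $419,175; Sato $38,000 + $100,925 = $138,925.

Ibarra: $154,325 · Bergstrom: $419,175 · Sato: $138,925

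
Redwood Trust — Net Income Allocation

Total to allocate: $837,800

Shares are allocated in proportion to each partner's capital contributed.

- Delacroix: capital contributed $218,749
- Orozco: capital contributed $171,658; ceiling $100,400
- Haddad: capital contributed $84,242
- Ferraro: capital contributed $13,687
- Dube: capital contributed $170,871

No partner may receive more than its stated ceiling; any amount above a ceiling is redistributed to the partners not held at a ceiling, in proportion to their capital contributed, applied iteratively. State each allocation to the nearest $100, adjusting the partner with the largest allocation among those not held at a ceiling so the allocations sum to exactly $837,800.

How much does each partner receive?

Sum of capital contributed: 659,207.
Unconstrained shares: Delacroix 278,012.69; Orozco 218,163.75; Haddad 107,064.92; Ferraro 17,395.10; Dube 217,163.54.
Held at cap: Orozco ($100,400); remaining pool $737,400 reallocated over remaining capital contributed 487,549.
Redistributed shares: Delacroix 330,849.85 → $330,800; Haddad 127,412.94 → $127,400; Ferraro 20,701.09 → $20,700; Dube 258,436.13 → $258,400.
Rounding difference +$100 applied to Delacroix → $330,900.

Delacroix: $330,900 | Orozco: $100,400 | Haddad: $127,400 | Ferraro: $20,700 | Dube: $258,400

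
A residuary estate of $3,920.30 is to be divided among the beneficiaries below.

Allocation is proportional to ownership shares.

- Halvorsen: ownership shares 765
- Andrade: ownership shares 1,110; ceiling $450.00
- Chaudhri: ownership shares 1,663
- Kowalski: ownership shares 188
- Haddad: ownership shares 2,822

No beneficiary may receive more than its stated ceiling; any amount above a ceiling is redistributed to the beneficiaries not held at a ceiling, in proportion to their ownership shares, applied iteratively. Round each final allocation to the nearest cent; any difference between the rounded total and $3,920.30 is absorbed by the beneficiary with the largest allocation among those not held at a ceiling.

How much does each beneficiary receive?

Combined ownership shares = 6,548.
Pro-rata shares before constraints: Halvorsen 458.0069; Andrade 664.5591; Chaudhri 995.6412; Kowalski 112.5560; Haddad 1,689.5367.
Capped: Andrade ($450.00); residual $3,470.30 reallocated over remaining ownership shares 5,438.
Remaining shares: Halvorsen 488.1904 → $488.19; Chaudhri 1,061.2558 → $1,061.26; Kowalski 119.9736 → $119.97; Haddad 1,800.8802 → $1,800.88.

Halvorsen: $488.19 · Andrade: $450.00 · Chaudhri: $1,061.26 · Kowalski: $119.97 · Haddad: $1,800.88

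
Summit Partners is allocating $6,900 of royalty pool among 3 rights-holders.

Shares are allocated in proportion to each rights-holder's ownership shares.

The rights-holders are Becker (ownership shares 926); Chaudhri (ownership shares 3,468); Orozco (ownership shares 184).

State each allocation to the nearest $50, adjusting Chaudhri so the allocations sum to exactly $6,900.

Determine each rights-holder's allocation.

Becker: $1,400 · Chaudhri: $5,200 · Orozco: $300

Combined ownership shares = 4,578.
Raw shares: Becker 926/4,578 × $6,900 = 1,395.67; Chaudhri 3,468/4,578 × $6,900 = 5,227.00; Orozco 184/4,578 × $6,900 = 277.33.
Rounded to nearest $50: Becker $1,400; Chaudhri $5,250; Orozco $300. Sum = $6,950.
Difference $6,900 − $6,950 = −$50 applied to Chaudhri: Chaudhri becomes $5,200.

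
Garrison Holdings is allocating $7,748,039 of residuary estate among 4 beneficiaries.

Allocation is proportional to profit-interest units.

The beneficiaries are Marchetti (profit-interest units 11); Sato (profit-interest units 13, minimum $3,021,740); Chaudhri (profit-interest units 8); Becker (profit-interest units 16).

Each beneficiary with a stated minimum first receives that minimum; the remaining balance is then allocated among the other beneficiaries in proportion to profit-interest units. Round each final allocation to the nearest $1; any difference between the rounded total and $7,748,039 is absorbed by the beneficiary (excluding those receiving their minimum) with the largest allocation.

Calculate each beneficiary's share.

Minimums first: Sato $3,021,740. Residual $4,726,299.
Residual split over remaining profit-interest units 35: Marchetti 1,485,408.26 → $1,485,408; Chaudhri 1,080,296.91 → $1,080,297; Becker 2,160,593.83 → $2,160,594.

Marchetti: $1,485,408 · Sato: $3,021,740 · Chaudhri: $1,080,297 · Becker: $2,160,594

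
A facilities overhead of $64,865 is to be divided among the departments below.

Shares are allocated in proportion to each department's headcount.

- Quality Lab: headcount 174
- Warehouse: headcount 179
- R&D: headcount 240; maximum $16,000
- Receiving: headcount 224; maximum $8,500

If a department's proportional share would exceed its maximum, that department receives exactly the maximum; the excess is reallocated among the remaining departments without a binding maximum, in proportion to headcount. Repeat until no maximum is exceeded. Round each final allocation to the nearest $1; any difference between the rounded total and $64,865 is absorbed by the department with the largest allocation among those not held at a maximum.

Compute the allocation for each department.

Headcount total: 817.
Proportional shares (ignoring caps): Quality Lab 13,814.58; Warehouse 14,211.55; R&D 19,054.59; Receiving 17,784.28.
Capped: R&D ($16,000), Receiving ($8,500); balance $40,365 reallocated over remaining headcount 353.
Shares after redistribution: Quality Lab 19,896.63 → $19,897; Warehouse 20,468.37 → $20,468.

Quality Lab: $19,897 · Warehouse: $20,468 · R&D: $16,000 · Receiving: $8,500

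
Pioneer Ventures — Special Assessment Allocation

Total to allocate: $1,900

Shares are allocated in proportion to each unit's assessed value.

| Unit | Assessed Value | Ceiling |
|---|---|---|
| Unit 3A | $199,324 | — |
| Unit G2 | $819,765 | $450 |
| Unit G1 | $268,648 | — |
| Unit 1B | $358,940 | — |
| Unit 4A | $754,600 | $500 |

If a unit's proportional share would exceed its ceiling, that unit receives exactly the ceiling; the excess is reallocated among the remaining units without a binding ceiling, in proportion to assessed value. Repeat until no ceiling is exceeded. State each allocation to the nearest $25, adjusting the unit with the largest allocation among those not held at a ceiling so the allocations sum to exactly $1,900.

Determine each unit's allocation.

Unit 3A: $225 · Unit G2: $450 · Unit G1: $300 · Unit 1B: $425 · Unit 4A: $500

Combined assessed value = 2,401,277.
Unconstrained shares: Unit 3A 157.71; Unit G2 648.64; Unit G1 212.57; Unit 1B 284.01; Unit 4A 597.07.
Capped: Unit G2 ($450), Unit 4A ($500); balance $950 reallocated over remaining assessed value 826,912.
Shares after redistribution: Unit 3A 228.99 → $225; Unit G1 308.64 → $300; Unit 1B 412.37 → $400.
Rounding difference +$25 applied to Unit 1B → $425.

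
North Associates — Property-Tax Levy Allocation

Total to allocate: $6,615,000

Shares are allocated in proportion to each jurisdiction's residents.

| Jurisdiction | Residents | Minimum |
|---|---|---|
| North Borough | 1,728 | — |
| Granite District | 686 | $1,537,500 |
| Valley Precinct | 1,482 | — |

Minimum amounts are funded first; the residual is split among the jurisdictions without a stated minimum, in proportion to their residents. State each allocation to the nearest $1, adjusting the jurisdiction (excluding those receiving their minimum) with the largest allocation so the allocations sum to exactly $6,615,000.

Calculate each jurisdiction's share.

Guaranteed amounts: Granite District $1,537,500. Remaining pool $5,077,500.
Remaining pool split over remaining residents 3,210: North Borough 2,733,308.41 → $2,733,308; Valley Precinct 2,344,191.59 → $2,344,192.

North Borough: $2,733,308 · Granite District: $1,537,500 · Valley Precinct: $2,344,192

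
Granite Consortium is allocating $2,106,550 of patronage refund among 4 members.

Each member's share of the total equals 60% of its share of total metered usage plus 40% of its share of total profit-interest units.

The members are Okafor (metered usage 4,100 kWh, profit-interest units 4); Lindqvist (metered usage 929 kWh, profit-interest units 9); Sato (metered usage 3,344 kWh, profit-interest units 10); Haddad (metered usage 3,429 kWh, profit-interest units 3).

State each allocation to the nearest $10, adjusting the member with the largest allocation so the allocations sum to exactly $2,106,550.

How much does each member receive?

Okafor: $568,720 | Lindqvist: $391,170 | Sato: $682,210 | Haddad: $464,450

Metered usage total 11,802; profit-interest units total 26.
Combined weights (60% metered usage + 40% profit-interest units): Okafor 0.2700; Lindqvist 0.1857; Sato 0.3239; Haddad 0.2205.
Pro-rata amounts: Okafor 568,721.54; Lindqvist 391,167.00; Sato 682,208.82; Haddad 464,452.63.
At nearest $10: Okafor $568,720; Lindqvist $391,170; Sato $682,210; Haddad $464,450. Sum = $2,106,550.
Rounded total matches; no reconciliation needed.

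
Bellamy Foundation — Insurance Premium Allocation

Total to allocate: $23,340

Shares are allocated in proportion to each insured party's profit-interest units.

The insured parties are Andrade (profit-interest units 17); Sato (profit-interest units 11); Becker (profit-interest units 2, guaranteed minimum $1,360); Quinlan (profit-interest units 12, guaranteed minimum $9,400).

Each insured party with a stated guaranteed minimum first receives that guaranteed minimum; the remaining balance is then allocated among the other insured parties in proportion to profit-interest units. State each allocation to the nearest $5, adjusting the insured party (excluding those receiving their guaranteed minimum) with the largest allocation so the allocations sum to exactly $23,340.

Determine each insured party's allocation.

Andrade: $7,640; Sato: $4,940; Becker: $1,360; Quinlan: $9,400

Guaranteed amounts: Becker $1,360; Quinlan $9,400. Balance $12,580.
Balance split over remaining profit-interest units 28: Andrade 7,637.86 → $7,640; Sato 4,942.14 → $4,940.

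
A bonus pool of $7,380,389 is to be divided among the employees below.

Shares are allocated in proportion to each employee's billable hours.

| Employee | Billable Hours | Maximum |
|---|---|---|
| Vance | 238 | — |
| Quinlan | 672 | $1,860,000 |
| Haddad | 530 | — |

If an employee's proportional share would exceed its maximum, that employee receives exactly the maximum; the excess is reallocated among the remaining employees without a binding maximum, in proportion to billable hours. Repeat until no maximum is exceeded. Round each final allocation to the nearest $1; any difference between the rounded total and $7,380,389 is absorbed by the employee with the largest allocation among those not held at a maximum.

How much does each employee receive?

Vance: $1,710,746 · Quinlan: $1,860,000 · Haddad: $3,809,643

Billable hours total: 1,440.
Proportional shares (ignoring caps): Vance 1,219,814.29; Quinlan 3,444,181.53; Haddad 2,716,393.17.
Held at cap: Quinlan ($1,860,000); balance $5,520,389 reallocated over remaining billable hours 768.
Shares after redistribution: Vance 1,710,745.55 → $1,710,746; Haddad 3,809,643.45 → $3,809,643.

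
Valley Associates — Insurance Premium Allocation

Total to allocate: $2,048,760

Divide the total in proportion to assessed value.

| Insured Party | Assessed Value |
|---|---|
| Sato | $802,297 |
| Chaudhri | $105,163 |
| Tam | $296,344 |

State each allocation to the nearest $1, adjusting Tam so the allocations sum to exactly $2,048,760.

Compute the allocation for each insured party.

Sato: $1,365,433 · Chaudhri: $178,977 · Tam: $504,350

Assessed value total: 1,203,804.
Raw shares: Sato 802,297/1,203,804 × $2,048,760 = 1,365,433.24; Chaudhri 105,163/1,203,804 × $2,048,760 = 178,977.43; Tam 296,344/1,203,804 × $2,048,760 = 504,349.32.
Rounded to nearest $1: Sato $1,365,433; Chaudhri $178,977; Tam $504,349. Sum = $2,048,759.
Difference $2,048,760 − $2,048,759 = +$1 applied to Tam: Tam becomes $504,350.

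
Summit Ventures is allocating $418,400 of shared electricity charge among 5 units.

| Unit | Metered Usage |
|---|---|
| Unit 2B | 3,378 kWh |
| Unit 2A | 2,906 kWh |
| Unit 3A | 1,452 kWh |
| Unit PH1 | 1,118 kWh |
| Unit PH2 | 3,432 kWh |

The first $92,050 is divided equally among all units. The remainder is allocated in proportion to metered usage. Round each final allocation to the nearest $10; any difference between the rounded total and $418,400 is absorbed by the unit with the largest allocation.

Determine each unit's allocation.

Unit 2B: $108,140 · Unit 2A: $95,600 · Unit 3A: $56,980 · Unit PH1: $48,110 · Unit PH2: $109,570

$92,050 shared equally gives $18,410 per unit.
Remainder $326,350 by metered usage (total 12,286): Unit 2B 89,728.98 → $89,730; Unit 2A 77,191.36 → $77,190; Unit 3A 38,569.12 → $38,570; Unit PH1 29,697.16 → $29,700; Unit PH2 91,163.37 → $91,160.
Totals: Unit 2B $18,410 + $89,730 = $108,140; Unit 2A $18,410 + $77,190 = $95,600; Unit 3A $18,410 + $38,570 = $56,980; Unit PH1 $18,410 + $29,700 = $48,110; Unit PH2 $18,410 + $91,160 = $109,570.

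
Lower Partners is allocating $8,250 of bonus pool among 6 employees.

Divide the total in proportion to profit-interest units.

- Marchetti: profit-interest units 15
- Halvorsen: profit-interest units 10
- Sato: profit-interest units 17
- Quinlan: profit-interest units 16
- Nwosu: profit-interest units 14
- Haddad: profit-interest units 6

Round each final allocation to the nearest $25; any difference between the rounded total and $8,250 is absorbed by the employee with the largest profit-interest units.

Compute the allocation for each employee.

Combined profit-interest units = 78.
Raw shares: Marchetti 15/78 × $8,250 = 1,586.54; Halvorsen 10/78 × $8,250 = 1,057.69; Sato 17/78 × $8,250 = 1,798.08; Quinlan 16/78 × $8,250 = 1,692.31; Nwosu 14/78 × $8,250 = 1,480.77; Haddad 6/78 × $8,250 = 634.62.
After rounding ($25): Marchetti $1,575; Halvorsen $1,050; Sato $1,800; Quinlan $1,700; Nwosu $1,475; Haddad $625. Sum = $8,225.
Difference $8,250 − $8,225 = +$25 applied to largest profit-interest units (Sato): Sato becomes $1,825.

Marchetti: $1,575 · Halvorsen: $1,050 · Sato: $1,825 · Quinlan: $1,700 · Nwosu: $1,475 · Haddad: $625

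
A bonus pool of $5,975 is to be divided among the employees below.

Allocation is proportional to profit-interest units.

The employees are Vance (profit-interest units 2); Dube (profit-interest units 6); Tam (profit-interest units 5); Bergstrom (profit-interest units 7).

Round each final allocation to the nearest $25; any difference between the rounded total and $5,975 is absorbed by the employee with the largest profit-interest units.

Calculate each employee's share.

Vance: $600 | Dube: $1,800 | Tam: $1,500 | Bergstrom: $2,075

Profit-interest units total: 20.
Proportional shares: Vance 2/20 × $5,975 = 597.50; Dube 6/20 × $5,975 = 1,792.50; Tam 5/20 × $5,975 = 1,493.75; Bergstrom 7/20 × $5,975 = 2,091.25.
Rounded to nearest $25: Vance $600; Dube $1,800; Tam $1,500; Bergstrom $2,100. Sum = $6,000.
Difference $5,975 − $6,000 = −$25 applied to largest profit-interest units (Bergstrom): Bergstrom becomes $2,075.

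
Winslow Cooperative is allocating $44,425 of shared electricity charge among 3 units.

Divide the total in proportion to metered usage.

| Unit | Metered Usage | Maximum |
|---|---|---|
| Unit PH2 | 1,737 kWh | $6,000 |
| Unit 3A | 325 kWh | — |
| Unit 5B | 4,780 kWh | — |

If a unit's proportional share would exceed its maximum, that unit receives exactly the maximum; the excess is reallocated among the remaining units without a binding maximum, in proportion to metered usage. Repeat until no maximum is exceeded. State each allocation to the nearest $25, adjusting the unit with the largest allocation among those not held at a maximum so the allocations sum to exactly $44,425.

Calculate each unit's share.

Unit PH2: $6,000 · Unit 3A: $2,450 · Unit 5B: $35,975

Sum of metered usage: 6,842.
Proportional shares (ignoring caps): Unit PH2 11,278.31; Unit 3A 2,110.22; Unit 5B 31,036.47.
Capped: Unit PH2 ($6,000); residual $38,425 reallocated over remaining metered usage 5,105.
Redistributed shares: Unit 3A 2,446.25 → $2,450; Unit 5B 35,978.75 → $35,975.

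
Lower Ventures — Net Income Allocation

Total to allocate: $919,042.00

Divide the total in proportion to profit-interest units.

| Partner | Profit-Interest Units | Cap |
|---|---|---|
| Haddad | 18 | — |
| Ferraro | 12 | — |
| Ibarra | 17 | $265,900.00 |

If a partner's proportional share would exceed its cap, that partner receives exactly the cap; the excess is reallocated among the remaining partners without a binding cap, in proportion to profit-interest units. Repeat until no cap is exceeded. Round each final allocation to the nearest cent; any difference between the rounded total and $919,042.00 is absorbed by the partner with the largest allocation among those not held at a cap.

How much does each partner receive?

Profit-interest units total: 47.
Unconstrained shares: Haddad 351,973.5319; Ferraro 234,649.0213; Ibarra 332,419.4468.
Capped: Ibarra ($265,900.00); residual $653,142.00 reallocated over remaining profit-interest units 30.
Remaining shares: Haddad 391,885.2000 → $391,885.20; Ferraro 261,256.8000 → $261,256.80.

Haddad: $391,885.20 | Ferraro: $261,256.80 | Ibarra: $265,900.00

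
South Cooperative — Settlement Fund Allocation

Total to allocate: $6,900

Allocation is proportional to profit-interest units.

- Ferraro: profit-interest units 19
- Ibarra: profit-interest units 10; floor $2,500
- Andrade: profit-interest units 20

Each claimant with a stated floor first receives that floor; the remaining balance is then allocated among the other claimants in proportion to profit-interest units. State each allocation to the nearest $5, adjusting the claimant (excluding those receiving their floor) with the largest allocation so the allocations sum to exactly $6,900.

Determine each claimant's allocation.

Ferraro: $2,145 · Ibarra: $2,500 · Andrade: $2,255

Guaranteed amounts: Ibarra $2,500. Residual $4,400.
Residual split over remaining profit-interest units 39: Ferraro 2,143.59 → $2,145; Andrade 2,256.41 → $2,255.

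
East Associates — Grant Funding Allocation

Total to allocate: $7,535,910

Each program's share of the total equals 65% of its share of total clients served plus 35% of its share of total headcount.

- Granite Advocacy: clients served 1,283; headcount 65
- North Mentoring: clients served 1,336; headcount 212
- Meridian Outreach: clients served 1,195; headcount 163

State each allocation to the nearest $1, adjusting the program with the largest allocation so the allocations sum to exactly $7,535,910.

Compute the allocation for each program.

Granite Advocacy: $2,037,405 | North Mentoring: $2,986,661 | Meridian Outreach: $2,511,844

Totals — clients served 3,814, headcount 440.
Blended shares (65% clients served + 35% headcount): Granite Advocacy 0.2704; North Mentoring 0.3963; Meridian Outreach 0.3333.
Raw shares: Granite Advocacy 2,037,404.87; North Mentoring 2,986,660.72; Meridian Outreach 2,511,844.41.
After rounding ($1): Granite Advocacy $2,037,405; North Mentoring $2,986,661; Meridian Outreach $2,511,844. Sum = $7,535,910.
Sum already equals the total — no adjustment.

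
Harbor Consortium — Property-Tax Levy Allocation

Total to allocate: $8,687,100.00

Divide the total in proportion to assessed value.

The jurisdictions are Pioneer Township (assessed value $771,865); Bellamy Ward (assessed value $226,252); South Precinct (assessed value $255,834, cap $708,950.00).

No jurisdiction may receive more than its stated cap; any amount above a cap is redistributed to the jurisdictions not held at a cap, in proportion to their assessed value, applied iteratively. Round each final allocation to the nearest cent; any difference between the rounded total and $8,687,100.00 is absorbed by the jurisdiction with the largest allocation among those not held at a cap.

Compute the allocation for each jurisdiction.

Total assessed value = 1,253,951.
Pro-rata shares before constraints: Pioneer Township 5,347,312.9664; Bellamy Ward 1,567,424.6834; South Precinct 1,772,362.3502.
Held at cap: South Precinct ($708,950.00); residual $7,978,150.00 reallocated over remaining assessed value 998,117.
Redistributed shares: Pioneer Township 6,169,672.2426 → $6,169,672.24; Bellamy Ward 1,808,477.7574 → $1,808,477.76.

Pioneer Township: $6,169,672.24; Bellamy Ward: $1,808,477.76; South Precinct: $708,950.00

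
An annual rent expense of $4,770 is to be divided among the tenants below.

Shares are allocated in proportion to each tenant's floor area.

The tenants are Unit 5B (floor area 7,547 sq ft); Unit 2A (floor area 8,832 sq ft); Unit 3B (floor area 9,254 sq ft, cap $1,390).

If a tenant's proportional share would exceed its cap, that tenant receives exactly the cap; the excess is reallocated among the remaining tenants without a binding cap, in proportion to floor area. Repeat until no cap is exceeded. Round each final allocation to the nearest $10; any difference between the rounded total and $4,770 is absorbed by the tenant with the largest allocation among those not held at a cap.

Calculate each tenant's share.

Unit 5B: $1,560 | Unit 2A: $1,820 | Unit 3B: $1,390

Combined floor area = 25,633.
Proportional shares (ignoring caps): Unit 5B 1,404.41; Unit 2A 1,643.53; Unit 3B 1,722.06.
Held at cap: Unit 3B ($1,390); balance $3,380 reallocated over remaining floor area 16,379.
Remaining shares: Unit 5B 1,557.41 → $1,560; Unit 2A 1,822.59 → $1,820.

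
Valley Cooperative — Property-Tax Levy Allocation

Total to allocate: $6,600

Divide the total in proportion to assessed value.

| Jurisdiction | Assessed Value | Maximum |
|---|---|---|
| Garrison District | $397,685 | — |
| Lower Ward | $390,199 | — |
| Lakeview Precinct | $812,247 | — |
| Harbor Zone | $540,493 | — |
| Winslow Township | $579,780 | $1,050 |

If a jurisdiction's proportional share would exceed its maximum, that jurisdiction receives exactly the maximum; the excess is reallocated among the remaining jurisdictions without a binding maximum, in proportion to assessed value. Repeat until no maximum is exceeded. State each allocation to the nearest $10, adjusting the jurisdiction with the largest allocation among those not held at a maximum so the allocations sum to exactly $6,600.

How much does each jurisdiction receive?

Combined assessed value = 2,720,404.
Pro-rata shares before constraints: Garrison District 964.83; Lower Ward 946.67; Lakeview Precinct 1,970.60; Harbor Zone 1,311.30; Winslow Township 1,406.61.
Cap binds for Winslow Township ($1,050); residual $5,550 reallocated over remaining assessed value 2,140,624.
Shares after redistribution: Garrison District 1,031.08 → $1,030; Lower Ward 1,011.67 → $1,010; Lakeview Precinct 2,105.91 → $2,110; Harbor Zone 1,401.34 → $1,400.

Garrison District: $1,030 · Lower Ward: $1,010 · Lakeview Precinct: $2,110 · Harbor Zone: $1,400 · Winslow Township: $1,050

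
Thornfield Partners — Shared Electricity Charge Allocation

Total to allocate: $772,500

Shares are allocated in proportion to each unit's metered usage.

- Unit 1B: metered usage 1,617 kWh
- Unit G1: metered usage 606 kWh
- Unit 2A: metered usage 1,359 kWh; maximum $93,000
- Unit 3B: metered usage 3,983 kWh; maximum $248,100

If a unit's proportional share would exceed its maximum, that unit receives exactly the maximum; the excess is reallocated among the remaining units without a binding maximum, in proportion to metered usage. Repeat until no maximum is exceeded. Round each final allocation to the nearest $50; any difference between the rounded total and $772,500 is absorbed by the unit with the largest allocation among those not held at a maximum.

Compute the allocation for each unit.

Combined metered usage = 7,565.
Pro-rata shares before constraints: Unit 1B 165,119.96; Unit G1 61,881.69; Unit 2A 138,774.29; Unit 3B 406,724.06.
Capped: Unit 2A ($93,000), Unit 3B ($248,100); balance $431,400 reallocated over remaining metered usage 2,223.
Redistributed shares: Unit 1B 313,798.38 → $313,800; Unit G1 117,601.62 → $117,600.

Unit 1B: $313,800; Unit G1: $117,600; Unit 2A: $93,000; Unit 3B: $248,100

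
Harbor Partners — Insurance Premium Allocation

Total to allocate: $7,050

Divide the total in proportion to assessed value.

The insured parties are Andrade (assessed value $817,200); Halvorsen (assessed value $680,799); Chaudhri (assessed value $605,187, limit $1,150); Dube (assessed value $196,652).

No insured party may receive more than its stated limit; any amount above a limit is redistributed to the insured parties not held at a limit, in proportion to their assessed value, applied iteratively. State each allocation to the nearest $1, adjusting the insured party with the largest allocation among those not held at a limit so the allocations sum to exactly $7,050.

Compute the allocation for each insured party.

Andrade: $2,845; Halvorsen: $2,370; Chaudhri: $1,150; Dube: $685

Total assessed value = 2,299,838.
Pro-rata shares before constraints: Andrade 2,505.07; Halvorsen 2,086.94; Chaudhri 1,855.16; Dube 602.82.
Capped: Chaudhri ($1,150); remaining pool $5,900 reallocated over remaining assessed value 1,694,651.
Remaining shares: Andrade 2,845.12 → $2,845; Halvorsen 2,370.23 → $2,370; Dube 684.65 → $685.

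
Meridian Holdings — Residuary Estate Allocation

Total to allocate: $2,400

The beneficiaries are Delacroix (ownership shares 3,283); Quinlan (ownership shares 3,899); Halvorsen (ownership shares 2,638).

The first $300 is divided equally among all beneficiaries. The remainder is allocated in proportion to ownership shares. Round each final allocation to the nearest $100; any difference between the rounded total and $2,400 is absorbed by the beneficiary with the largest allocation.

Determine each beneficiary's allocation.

$300 shared equally gives $100 per beneficiary.
Remainder $2,100 by ownership shares (total 9,820): Delacroix 702.07 → $700; Quinlan 833.80 → $800; Halvorsen 564.13 → $600.
Totals: Delacroix $100 + $700 = $800; Quinlan $100 + $800 = $900; Halvorsen $100 + $600 = $700.

Delacroix: $800 | Quinlan: $900 | Halvorsen: $700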